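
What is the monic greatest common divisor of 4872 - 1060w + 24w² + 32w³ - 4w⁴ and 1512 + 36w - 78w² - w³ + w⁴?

By polynomial division,
  -4w⁴ + 32w³ + 24w² - 1060w + 4872 = (-4)(w⁴ - w³ - 78w² + 36w + 1512) + (28w³ - 288w² - 916w + 10920)
  w⁴ - w³ - 78w² + 36w + 1512 = ((1/28)w + 65/196)(28w³ - 288w² - 916w + 10920) + ((2461/49)w² - (2461/49)w - 14766/7)
  28w³ - 288w² - 916w + 10920 = ((1372/2461)w - 12740/2461)((2461/49)w² - (2461/49)w - 14766/7) + (0)
Last nonzero remainder: (2461/49)w² - (2461/49)w - 14766/7. Dividing through by 2461/49 gives the monic gcd w² - w - 42.

-42 - w + w²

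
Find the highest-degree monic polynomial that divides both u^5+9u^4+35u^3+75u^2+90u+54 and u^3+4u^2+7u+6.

Repeated division with remainder:
  u^5+9u^4+35u^3+75u^2+90u+54 = (u^2+5u+8)(u^3+4u^2+7u+6) + (2u^2+4u+6)
  u^3+4u^2+7u+6 = ((1/2)u+1)(2u^2+4u+6) + (0)
Last nonzero remainder: 2u^2+4u+6. Dividing through by 2 gives the monic gcd u^2+2u+3.

u^2+2u+3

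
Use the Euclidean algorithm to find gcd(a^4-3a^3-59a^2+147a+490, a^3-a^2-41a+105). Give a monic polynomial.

Euclidean algorithm in ℚ[a]:
  a^4-3a^3-59a^2+147a+490 = (a-2)(a^3-a^2-41a+105) + (-20a^2-40a+700)
  a^3-a^2-41a+105 = (-(1/20)a+3/20)(-20a^2-40a+700) + (0)
Last nonzero remainder: -20a^2-40a+700. Dividing through by -20 gives the monic gcd a^2+2a-35.

a^2+2a-35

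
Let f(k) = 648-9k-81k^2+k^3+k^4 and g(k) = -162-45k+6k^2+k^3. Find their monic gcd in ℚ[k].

27+12k+k^2

Euclidean algorithm in ℚ[k]:
  k^4+k^3-81k^2-9k+648 = (k-5)(k^3+6k^2-45k-162) + (-6k^2-72k-162)
  k^3+6k^2-45k-162 = (-(1/6)k+1)(-6k^2-72k-162) + (0)
Last nonzero remainder: -6k^2-72k-162. Dividing through by -6 gives the monic gcd k^2+12k+27.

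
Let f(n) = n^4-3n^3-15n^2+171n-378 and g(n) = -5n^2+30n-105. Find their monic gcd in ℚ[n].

n^2-6n+21

Euclidean algorithm in ℚ[n]:
  n^4-3n^3-15n^2+171n-378 = (-(1/5)n^2-(3/5)n+18/5)(-5n^2+30n-105) + (0)
Last nonzero remainder: -5n^2+30n-105. Dividing through by -5 gives the monic gcd n^2-6n+21.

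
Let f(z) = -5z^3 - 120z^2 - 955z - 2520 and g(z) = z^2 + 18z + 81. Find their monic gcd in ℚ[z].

z + 9

Apply the Euclidean algorithm:
  -5z^3 - 120z^2 - 955z - 2520 = (-5z - 30)(z^2 + 18z + 81) + (-10z - 90)
  z^2 + 18z + 81 = (-(1/10)z - 9/10)(-10z - 90) + (0)
Last nonzero remainder: -10z - 90. Dividing through by -10 gives the monic gcd z + 9.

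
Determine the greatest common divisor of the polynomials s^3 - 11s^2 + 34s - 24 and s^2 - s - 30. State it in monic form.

s - 6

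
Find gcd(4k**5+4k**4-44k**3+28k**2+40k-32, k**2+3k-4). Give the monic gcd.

By polynomial division,
  4k**5+4k**4-44k**3+28k**2+40k-32 = (4k**3-8k**2-4k+8)(k**2+3k-4) + (0)
The last nonzero remainder k**2+3k-4 is already monic.

k**2+3k-4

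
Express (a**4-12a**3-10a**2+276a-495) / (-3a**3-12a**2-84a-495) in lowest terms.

(-a**3+17a**2-75a+99)/(3a**2-3a+99)

Euclidean algorithm in ℚ[a]:
  a**4-12a**3-10a**2+276a-495 = (-(1/3)a+16/3)(-3a**3-12a**2-84a-495) + (26a**2+559a+2145)
  -3a**3-12a**2-84a-495 = (-(3/26)a+105/52)(26a**2+559a+2145) + (-(3861/4)a-19305/4)
  26a**2+559a+2145 = (-(8/297)a-4/9)(-(3861/4)a-19305/4) + (0)
Last nonzero remainder: -(3861/4)a-19305/4. Dividing through by -3861/4 gives the monic gcd a+5.
Cancel a+5 from numerator and denominator to get the reduced form.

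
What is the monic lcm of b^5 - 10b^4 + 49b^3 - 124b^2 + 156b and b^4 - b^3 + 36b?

b^6 - 7b^5 + 19b^4 + 23b^3 - 216b^2 + 468b

By polynomial division,
  b^5 - 10b^4 + 49b^3 - 124b^2 + 156b = (b - 9)(b^4 - b^3 + 36b) + (40b^3 - 160b^2 + 480b)
  b^4 - b^3 + 36b = ((1/40)b + 3/40)(40b^3 - 160b^2 + 480b) + (0)
Last nonzero remainder: 40b^3 - 160b^2 + 480b. Dividing through by 40 gives the monic gcd b^3 - 4b^2 + 12b.
Then lcm(f, g) = f·g / gcd(f, g); expanding and making the result monic gives the answer.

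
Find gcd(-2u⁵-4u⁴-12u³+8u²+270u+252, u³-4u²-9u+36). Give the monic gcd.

Apply the Euclidean algorithm:
  -2u⁵-4u⁴-12u³+8u²+270u+252 = (-2u²-12u-78)(u³-4u²-9u+36) + (-340u²+3060)
  u³-4u²-9u+36 = (-(1/340)u+1/85)(-340u²+3060) + (0)
Last nonzero remainder: -340u²+3060. Dividing through by -340 gives the monic gcd u²-9.

u²-9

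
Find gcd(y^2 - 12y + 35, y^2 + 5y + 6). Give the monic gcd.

By polynomial division,
  y^2 - 12y + 35 = (y^2 + 5y + 6) + (-17y + 29)
  y^2 + 5y + 6 = (-(1/17)y - 114/289)(-17y + 29) + (5040/289)
  -17y + 29 = (-(4913/5040)y + 8381/5040)(5040/289) + (0)
The last nonzero remainder is the constant 5040/289, so the polynomials are coprime and gcd = 1.

1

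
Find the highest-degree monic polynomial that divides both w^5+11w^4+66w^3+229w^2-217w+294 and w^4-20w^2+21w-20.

w^2-w+1

Apply the Euclidean algorithm:
  w^5+11w^4+66w^3+229w^2-217w+294 = (w+11)(w^4-20w^2+21w-20) + (86w^3+428w^2-428w+514)
  w^4-20w^2+21w-20 = ((1/86)w-107/1849)(86w^3+428w^2-428w+514) + ((18018/1849)w^2-(18018/1849)w+18018/1849)
  86w^3+428w^2-428w+514 = ((79507/9009)w+475193/9009)((18018/1849)w^2-(18018/1849)w+18018/1849) + (0)
Last nonzero remainder: (18018/1849)w^2-(18018/1849)w+18018/1849. Dividing through by 18018/1849 gives the monic gcd w^2-w+1.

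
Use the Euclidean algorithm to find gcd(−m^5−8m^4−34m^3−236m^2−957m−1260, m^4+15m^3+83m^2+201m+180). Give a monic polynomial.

Apply the Euclidean algorithm:
  −m^5−8m^4−34m^3−236m^2−957m−1260 = (−m+7)(m^4+15m^3+83m^2+201m+180) + (−56m^3−616m^2−2184m−2520)
  m^4+15m^3+83m^2+201m+180 = (−(1/56)m−1/14)(−56m^3−616m^2−2184m−2520) + (0)
Last nonzero remainder: −56m^3−616m^2−2184m−2520. Dividing through by −56 gives the monic gcd m^3+11m^2+39m+45.

m^3+11m^2+39m+45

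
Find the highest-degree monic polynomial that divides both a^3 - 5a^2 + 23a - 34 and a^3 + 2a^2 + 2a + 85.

a^2 - 3a + 17

Euclidean algorithm in ℚ[a]:
  a^3 - 5a^2 + 23a - 34 = (a^3 + 2a^2 + 2a + 85) + (-7a^2 + 21a - 119)
  a^3 + 2a^2 + 2a + 85 = (-(1/7)a - 5/7)(-7a^2 + 21a - 119) + (0)
Last nonzero remainder: -7a^2 + 21a - 119. Dividing through by -7 gives the monic gcd a^2 - 3a + 17.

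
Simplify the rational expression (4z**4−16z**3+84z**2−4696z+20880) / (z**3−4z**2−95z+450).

(4z**2+40z+464)/(z+10)

Apply the Euclidean algorithm:
  4z**4−16z**3+84z**2−4696z+20880 = (4z)(z**3−4z**2−95z+450) + (464z**2−6496z+20880)
  z**3−4z**2−95z+450 = ((1/464)z+5/232)(464z**2−6496z+20880) + (0)
Last nonzero remainder: 464z**2−6496z+20880. Dividing through by 464 gives the monic gcd z**2−14z+45.
Cancel z**2−14z+45 from numerator and denominator to get the reduced form.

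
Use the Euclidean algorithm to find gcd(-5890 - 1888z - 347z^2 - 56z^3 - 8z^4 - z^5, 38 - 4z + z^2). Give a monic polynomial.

By polynomial division,
  -z^5 - 8z^4 - 56z^3 - 347z^2 - 1888z - 5890 = (-z^3 - 12z^2 - 66z - 155)(z^2 - 4z + 38) + (0)
The last nonzero remainder z^2 - 4z + 38 is already monic.

38 - 4z + z^2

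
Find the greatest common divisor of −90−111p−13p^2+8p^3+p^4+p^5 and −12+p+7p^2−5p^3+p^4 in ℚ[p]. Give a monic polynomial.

Apply the Euclidean algorithm:
  p^5+p^4+8p^3−13p^2−111p−90 = (p+6)(p^4−5p^3+7p^2+p−12) + (31p^3−56p^2−105p−18)
  p^4−5p^3+7p^2+p−12 = ((1/31)p−99/961)(31p^3−56p^2−105p−18) + ((4438/961)p^2−(8876/961)p−13314/961)
  31p^3−56p^2−105p−18 = ((29791/4438)p+2883/2219)((4438/961)p^2−(8876/961)p−13314/961) + (0)
Last nonzero remainder: (4438/961)p^2−(8876/961)p−13314/961. Dividing through by 4438/961 gives the monic gcd p^2−2p−3.

−3−2p+p^2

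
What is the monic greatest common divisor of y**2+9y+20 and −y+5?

1

Apply the Euclidean algorithm:
  y**2+9y+20 = (−y−14)(−y+5) + (90)
  −y+5 = (−(1/90)y+1/18)(90) + (0)
The last nonzero remainder is the constant 90, so the polynomials are coprime and gcd = 1.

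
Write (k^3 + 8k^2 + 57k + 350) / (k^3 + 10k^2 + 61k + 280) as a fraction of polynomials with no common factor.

(k^2 + k + 50)/(k^2 + 3k + 40)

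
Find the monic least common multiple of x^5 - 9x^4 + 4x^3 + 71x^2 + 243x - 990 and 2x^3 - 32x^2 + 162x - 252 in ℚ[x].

x^6 - 16x^5 + 67x^4 + 43x^3 - 254x^2 - 2691x + 6930

Apply the Euclidean algorithm:
  x^5 - 9x^4 + 4x^3 + 71x^2 + 243x - 990 = ((1/2)x^2 + (7/2)x + 35/2)(2x^3 - 32x^2 + 162x - 252) + (190x^2 - 1710x + 3420)
  2x^3 - 32x^2 + 162x - 252 = ((1/95)x - 7/95)(190x^2 - 1710x + 3420) + (0)
Last nonzero remainder: 190x^2 - 1710x + 3420. Dividing through by 190 gives the monic gcd x^2 - 9x + 18.
Then lcm(f, g) = f·g / gcd(f, g); expanding and making the result monic gives the answer.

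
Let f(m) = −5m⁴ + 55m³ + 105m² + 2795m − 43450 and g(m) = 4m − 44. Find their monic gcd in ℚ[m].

Apply the Euclidean algorithm:
  −5m⁴ + 55m³ + 105m² + 2795m − 43450 = (−(5/4)m³ + (105/4)m + 1975/2)(4m − 44) + (0)
Last nonzero remainder: 4m − 44. Dividing through by 4 gives the monic gcd m − 11.

m − 11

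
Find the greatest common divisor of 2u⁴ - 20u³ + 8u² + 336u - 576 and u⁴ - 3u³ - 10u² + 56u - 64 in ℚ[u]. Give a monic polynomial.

u² + 2u - 8

Apply the Euclidean algorithm:
  2u⁴ - 20u³ + 8u² + 336u - 576 = (2)(u⁴ - 3u³ - 10u² + 56u - 64) + (-14u³ + 28u² + 224u - 448)
  u⁴ - 3u³ - 10u² + 56u - 64 = (-(1/14)u + 1/14)(-14u³ + 28u² + 224u - 448) + (4u² + 8u - 32)
  -14u³ + 28u² + 224u - 448 = (-(7/2)u + 14)(4u² + 8u - 32) + (0)
Last nonzero remainder: 4u² + 8u - 32. Dividing through by 4 gives the monic gcd u² + 2u - 8.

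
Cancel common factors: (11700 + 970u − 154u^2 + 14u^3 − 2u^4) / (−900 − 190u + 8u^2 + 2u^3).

(−117 + 2u − u^2)/(9 + u)

Euclidean algorithm in ℚ[u]:
  −2u^4 + 14u^3 − 154u^2 + 970u + 11700 = (−u + 11)(2u^3 + 8u^2 − 190u − 900) + (−432u^2 + 2160u + 21600)
  2u^3 + 8u^2 − 190u − 900 = (−(1/216)u − 1/24)(−432u^2 + 2160u + 21600) + (0)
Last nonzero remainder: −432u^2 + 2160u + 21600. Dividing through by −432 gives the monic gcd u^2 − 5u − 50.
Cancel u^2 − 5u − 50 from numerator and denominator to get the reduced form.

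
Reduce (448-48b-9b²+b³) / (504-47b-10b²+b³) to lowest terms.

(-8+b)/(-9+b)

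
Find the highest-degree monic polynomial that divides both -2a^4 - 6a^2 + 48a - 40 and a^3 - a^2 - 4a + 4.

a^2 - 3a + 2

Euclidean algorithm in ℚ[a]:
  -2a^4 - 6a^2 + 48a - 40 = (-2a - 2)(a^3 - a^2 - 4a + 4) + (-16a^2 + 48a - 32)
  a^3 - a^2 - 4a + 4 = (-(1/16)a - 1/8)(-16a^2 + 48a - 32) + (0)
Last nonzero remainder: -16a^2 + 48a - 32. Dividing through by -16 gives the monic gcd a^2 - 3a + 2.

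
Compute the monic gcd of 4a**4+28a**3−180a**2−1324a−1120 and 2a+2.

a+1

Euclidean algorithm in ℚ[a]:
  4a**4+28a**3−180a**2−1324a−1120 = (2a**3+12a**2−102a−560)(2a+2) + (0)
Last nonzero remainder: 2a+2. Dividing through by 2 gives the monic gcd a+1.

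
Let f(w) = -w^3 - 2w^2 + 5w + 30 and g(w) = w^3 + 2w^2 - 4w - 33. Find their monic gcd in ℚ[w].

By polynomial division,
  -w^3 - 2w^2 + 5w + 30 = (-1)(w^3 + 2w^2 - 4w - 33) + (w - 3)
  w^3 + 2w^2 - 4w - 33 = (w^2 + 5w + 11)(w - 3) + (0)
The last nonzero remainder w - 3 is already monic.

w - 3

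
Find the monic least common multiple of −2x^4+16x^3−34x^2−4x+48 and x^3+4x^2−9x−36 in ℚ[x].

x^6−x^5−27x^4+25x^3+194x^2−144x−288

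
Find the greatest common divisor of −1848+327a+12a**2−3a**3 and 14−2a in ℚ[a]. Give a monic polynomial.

−7+a

Apply the Euclidean algorithm:
  −3a**3+12a**2+327a−1848 = ((3/2)a**2+(9/2)a−132)(−2a+14) + (0)
Last nonzero remainder: −2a+14. Dividing through by −2 gives the monic gcd a−7.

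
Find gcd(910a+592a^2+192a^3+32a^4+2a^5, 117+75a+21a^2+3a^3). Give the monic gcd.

13+4a+a^2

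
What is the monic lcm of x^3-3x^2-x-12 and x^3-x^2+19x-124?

x^5+21x^3-108x^2-67x-372

Euclidean algorithm in ℚ[x]:
  x^3-3x^2-x-12 = (x^3-x^2+19x-124) + (-2x^2-20x+112)
  x^3-x^2+19x-124 = (-(1/2)x+11/2)(-2x^2-20x+112) + (185x-740)
  -2x^2-20x+112 = (-(2/185)x-28/185)(185x-740) + (0)
Last nonzero remainder: 185x-740. Dividing through by 185 gives the monic gcd x-4.
Then lcm(f, g) = f·g / gcd(f, g); expanding and making the result monic gives the answer.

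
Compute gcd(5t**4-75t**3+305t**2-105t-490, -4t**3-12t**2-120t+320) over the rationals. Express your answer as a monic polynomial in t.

Euclidean algorithm in ℚ[t]:
  5t**4-75t**3+305t**2-105t-490 = (-(5/4)t+45/2)(-4t**3-12t**2-120t+320) + (425t**2+2995t-7690)
  -4t**3-12t**2-120t+320 = (-(4/425)t+1376/36125)(425t**2+2995t-7690) + (-(2214144/7225)t+4428288/7225)
  425t**2+2995t-7690 = (-(3070625/2214144)t-27780125/2214144)(-(2214144/7225)t+4428288/7225) + (0)
Last nonzero remainder: -(2214144/7225)t+4428288/7225. Dividing through by -2214144/7225 gives the monic gcd t-2.

t-2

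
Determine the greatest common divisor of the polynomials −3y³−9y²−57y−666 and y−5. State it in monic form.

1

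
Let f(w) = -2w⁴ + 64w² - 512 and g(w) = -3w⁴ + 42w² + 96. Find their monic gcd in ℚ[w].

w² - 16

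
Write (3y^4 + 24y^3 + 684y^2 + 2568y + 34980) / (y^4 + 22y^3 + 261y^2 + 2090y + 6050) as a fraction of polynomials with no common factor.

Apply the Euclidean algorithm:
  3y^4 + 24y^3 + 684y^2 + 2568y + 34980 = (3)(y^4 + 22y^3 + 261y^2 + 2090y + 6050) + (−42y^3 − 99y^2 − 3702y + 16830)
  y^4 + 22y^3 + 261y^2 + 2090y + 6050 = (−(1/42)y − 275/588)(−42y^3 − 99y^2 − 3702y + 16830) + ((24805/196)y^2 + (74415/98)y + 1364275/98)
  −42y^3 − 99y^2 − 3702y + 16830 = (−(8232/24805)y + 29988/24805)((24805/196)y^2 + (74415/98)y + 1364275/98) + (0)
Last nonzero remainder: (24805/196)y^2 + (74415/98)y + 1364275/98. Dividing through by 24805/196 gives the monic gcd y^2 + 6y + 110.
Cancel y^2 + 6y + 110 from numerator and denominator to get the reduced form.

(3y^2 + 6y + 318)/(y^2 + 16y + 55)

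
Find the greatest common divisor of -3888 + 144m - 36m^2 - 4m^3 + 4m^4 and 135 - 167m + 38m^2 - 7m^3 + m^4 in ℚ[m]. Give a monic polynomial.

27 - m + m^2

Euclidean algorithm in ℚ[m]:
  4m^4 - 4m^3 - 36m^2 + 144m - 3888 = (4)(m^4 - 7m^3 + 38m^2 - 167m + 135) + (24m^3 - 188m^2 + 812m - 4428)
  m^4 - 7m^3 + 38m^2 - 167m + 135 = ((1/24)m + 5/144)(24m^3 - 188m^2 + 812m - 4428) + ((385/36)m^2 - (385/36)m + 1155/4)
  24m^3 - 188m^2 + 812m - 4428 = ((864/385)m - 5904/385)((385/36)m^2 - (385/36)m + 1155/4) + (0)
Last nonzero remainder: (385/36)m^2 - (385/36)m + 1155/4. Dividing through by 385/36 gives the monic gcd m^2 - m + 27.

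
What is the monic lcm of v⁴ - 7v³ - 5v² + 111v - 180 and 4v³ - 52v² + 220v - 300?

By polynomial division,
  v⁴ - 7v³ - 5v² + 111v - 180 = ((1/4)v + 3/2)(4v³ - 52v² + 220v - 300) + (18v² - 144v + 270)
  4v³ - 52v² + 220v - 300 = ((2/9)v - 10/9)(18v² - 144v + 270) + (0)
Last nonzero remainder: 18v² - 144v + 270. Dividing through by 18 gives the monic gcd v² - 8v + 15.
Then lcm(f, g) = f·g / gcd(f, g); expanding and making the result monic gives the answer.

v⁵ - 12v⁴ + 30v³ + 136v² - 735v + 900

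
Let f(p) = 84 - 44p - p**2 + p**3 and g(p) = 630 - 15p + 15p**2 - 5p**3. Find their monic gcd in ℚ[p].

By polynomial division,
  p**3 - p**2 - 44p + 84 = (-1/5)(-5p**3 + 15p**2 - 15p + 630) + (2p**2 - 47p + 210)
  -5p**3 + 15p**2 - 15p + 630 = (-(5/2)p - 205/4)(2p**2 - 47p + 210) + (-(7595/4)p + 22785/2)
  2p**2 - 47p + 210 = (-(8/7595)p + 4/217)(-(7595/4)p + 22785/2) + (0)
Last nonzero remainder: -(7595/4)p + 22785/2. Dividing through by -7595/4 gives the monic gcd p - 6.

-6 + p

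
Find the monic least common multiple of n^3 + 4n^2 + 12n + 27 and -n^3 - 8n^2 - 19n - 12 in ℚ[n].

Apply the Euclidean algorithm:
  n^3 + 4n^2 + 12n + 27 = (-1)(-n^3 - 8n^2 - 19n - 12) + (-4n^2 - 7n + 15)
  -n^3 - 8n^2 - 19n - 12 = ((1/4)n + 25/16)(-4n^2 - 7n + 15) + (-(189/16)n - 567/16)
  -4n^2 - 7n + 15 = ((64/189)n - 80/189)(-(189/16)n - 567/16) + (0)
Last nonzero remainder: -(189/16)n - 567/16. Dividing through by -189/16 gives the monic gcd n + 3.
Then lcm(f, g) = f·g / gcd(f, g); expanding and making the result monic gives the answer.

n^5 + 9n^4 + 36n^3 + 103n^2 + 183n + 108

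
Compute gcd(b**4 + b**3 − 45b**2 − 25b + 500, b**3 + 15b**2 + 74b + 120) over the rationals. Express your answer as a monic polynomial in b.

By polynomial division,
  b**4 + b**3 − 45b**2 − 25b + 500 = (b − 14)(b**3 + 15b**2 + 74b + 120) + (91b**2 + 891b + 2180)
  b**3 + 15b**2 + 74b + 120 = ((1/91)b + 474/8281)(91b**2 + 891b + 2180) + (−(7920/8281)b − 39600/8281)
  91b**2 + 891b + 2180 = (−(753571/7920)b − 902629/1980)(−(7920/8281)b − 39600/8281) + (0)
Last nonzero remainder: −(7920/8281)b − 39600/8281. Dividing through by −7920/8281 gives the monic gcd b + 5.

b + 5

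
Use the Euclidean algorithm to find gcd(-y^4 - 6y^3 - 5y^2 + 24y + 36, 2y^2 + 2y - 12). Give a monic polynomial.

y^2 + y - 6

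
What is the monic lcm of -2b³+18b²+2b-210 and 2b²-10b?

b⁴-9b³-b²+105b

Apply the Euclidean algorithm:
  -2b³+18b²+2b-210 = (-b+4)(2b²-10b) + (42b-210)
  2b²-10b = ((1/21)b)(42b-210) + (0)
Last nonzero remainder: 42b-210. Dividing through by 42 gives the monic gcd b-5.
Then lcm(f, g) = f·g / gcd(f, g); expanding and making the result monic gives the answer.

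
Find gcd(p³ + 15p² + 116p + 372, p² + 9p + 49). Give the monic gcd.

Apply the Euclidean algorithm:
  p³ + 15p² + 116p + 372 = (p + 6)(p² + 9p + 49) + (13p + 78)
  p² + 9p + 49 = ((1/13)p + 3/13)(13p + 78) + (31)
  13p + 78 = ((13/31)p + 78/31)(31) + (0)
The last nonzero remainder is the constant 31, so the polynomials are coprime and gcd = 1.

1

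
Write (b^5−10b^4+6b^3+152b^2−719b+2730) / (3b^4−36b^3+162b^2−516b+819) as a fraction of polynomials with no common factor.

(b^2−b−30)/(3b−9)

Euclidean algorithm in ℚ[b]:
  b^5−10b^4+6b^3+152b^2−719b+2730 = ((1/3)b+2/3)(3b^4−36b^3+162b^2−516b+819) + (−24b^3+216b^2−648b+2184)
  3b^4−36b^3+162b^2−516b+819 = (−(1/8)b+3/8)(−24b^3+216b^2−648b+2184) + (0)
Last nonzero remainder: −24b^3+216b^2−648b+2184. Dividing through by −24 gives the monic gcd b^3−9b^2+27b−91.
Cancel b^3−9b^2+27b−91 from numerator and denominator to get the reduced form.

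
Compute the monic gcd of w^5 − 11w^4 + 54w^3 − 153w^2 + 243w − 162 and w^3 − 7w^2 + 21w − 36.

w^2 − 3w + 9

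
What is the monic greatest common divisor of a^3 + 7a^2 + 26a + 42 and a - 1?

1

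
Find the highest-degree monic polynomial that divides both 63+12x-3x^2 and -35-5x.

1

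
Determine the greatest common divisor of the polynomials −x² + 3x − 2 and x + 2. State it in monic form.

Apply the Euclidean algorithm:
  −x² + 3x − 2 = (−x + 5)(x + 2) + (−12)
  x + 2 = (−(1/12)x − 1/6)(−12) + (0)
The last nonzero remainder is the constant −12, so the polynomials are coprime and gcd = 1.

1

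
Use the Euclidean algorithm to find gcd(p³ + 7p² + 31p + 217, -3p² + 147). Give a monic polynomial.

Euclidean algorithm in ℚ[p]:
  p³ + 7p² + 31p + 217 = (-(1/3)p - 7/3)(-3p² + 147) + (80p + 560)
  -3p² + 147 = (-(3/80)p + 21/80)(80p + 560) + (0)
Last nonzero remainder: 80p + 560. Dividing through by 80 gives the monic gcd p + 7.

p + 7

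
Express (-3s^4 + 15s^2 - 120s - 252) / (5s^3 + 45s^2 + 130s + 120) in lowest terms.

(-3s^2 + 15s - 42)/(5s + 20)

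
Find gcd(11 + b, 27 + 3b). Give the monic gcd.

Euclidean algorithm in ℚ[b]:
  b + 11 = (1/3)(3b + 27) + (2)
  3b + 27 = ((3/2)b + 27/2)(2) + (0)
The last nonzero remainder is the constant 2, so the polynomials are coprime and gcd = 1.

1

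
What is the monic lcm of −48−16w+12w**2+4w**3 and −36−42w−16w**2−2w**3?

Apply the Euclidean algorithm:
  4w**3+12w**2−16w−48 = (−2)(−2w**3−16w**2−42w−36) + (−20w**2−100w−120)
  −2w**3−16w**2−42w−36 = ((1/10)w+3/10)(−20w**2−100w−120) + (0)
Last nonzero remainder: −20w**2−100w−120. Dividing through by −20 gives the monic gcd w**2+5w+6.
Then lcm(f, g) = f·g / gcd(f, g); expanding and making the result monic gives the answer.

−36−24w+5w**2+6w**3+w**4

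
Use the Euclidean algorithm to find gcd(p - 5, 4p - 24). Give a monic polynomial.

1

Apply the Euclidean algorithm:
  p - 5 = (1/4)(4p - 24) + (1)
  4p - 24 = (4p - 24)(1) + (0)
The last nonzero remainder is the constant 1, so the polynomials are coprime and gcd = 1.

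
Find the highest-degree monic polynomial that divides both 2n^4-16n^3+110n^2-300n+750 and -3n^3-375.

By polynomial division,
  2n^4-16n^3+110n^2-300n+750 = (-(2/3)n+16/3)(-3n^3-375) + (110n^2-550n+2750)
  -3n^3-375 = (-(3/110)n-3/22)(110n^2-550n+2750) + (0)
Last nonzero remainder: 110n^2-550n+2750. Dividing through by 110 gives the monic gcd n^2-5n+25.

n^2-5n+25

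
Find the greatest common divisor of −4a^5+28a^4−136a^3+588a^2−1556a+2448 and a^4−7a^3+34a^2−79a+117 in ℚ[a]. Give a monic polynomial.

Apply the Euclidean algorithm:
  −4a^5+28a^4−136a^3+588a^2−1556a+2448 = (−4a)(a^4−7a^3+34a^2−79a+117) + (272a^2−1088a+2448)
  a^4−7a^3+34a^2−79a+117 = ((1/272)a^2−(3/272)a+13/272)(272a^2−1088a+2448) + (0)
Last nonzero remainder: 272a^2−1088a+2448. Dividing through by 272 gives the monic gcd a^2−4a+9.

a^2−4a+9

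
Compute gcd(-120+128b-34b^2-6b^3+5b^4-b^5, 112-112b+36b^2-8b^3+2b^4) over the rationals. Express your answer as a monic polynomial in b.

4-4b+b^2

Repeated division with remainder:
  -b^5+5b^4-6b^3-34b^2+128b-120 = (-(1/2)b+1/2)(2b^4-8b^3+36b^2-112b+112) + (16b^3-108b^2+240b-176)
  2b^4-8b^3+36b^2-112b+112 = ((1/8)b+11/32)(16b^3-108b^2+240b-176) + ((345/8)b^2-(345/2)b+345/2)
  16b^3-108b^2+240b-176 = ((128/345)b-352/345)((345/8)b^2-(345/2)b+345/2) + (0)
Last nonzero remainder: (345/8)b^2-(345/2)b+345/2. Dividing through by 345/8 gives the monic gcd b^2-4b+4.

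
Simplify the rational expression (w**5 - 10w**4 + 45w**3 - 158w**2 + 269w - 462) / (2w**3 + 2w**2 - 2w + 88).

Apply the Euclidean algorithm:
  w**5 - 10w**4 + 45w**3 - 158w**2 + 269w - 462 = ((1/2)w**2 - (11/2)w + 57/2)(2w**3 + 2w**2 - 2w + 88) + (-270w**2 + 810w - 2970)
  2w**3 + 2w**2 - 2w + 88 = (-(1/135)w - 4/135)(-270w**2 + 810w - 2970) + (0)
Last nonzero remainder: -270w**2 + 810w - 2970. Dividing through by -270 gives the monic gcd w**2 - 3w + 11.
Cancel w**2 - 3w + 11 from numerator and denominator to get the reduced form.

(w**3 - 7w**2 + 13w - 42)/(2w + 8)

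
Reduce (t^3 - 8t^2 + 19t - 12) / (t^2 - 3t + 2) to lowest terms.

(t^2 - 7t + 12)/(t - 2)

By polynomial division,
  t^3 - 8t^2 + 19t - 12 = (t - 5)(t^2 - 3t + 2) + (2t - 2)
  t^2 - 3t + 2 = ((1/2)t - 1)(2t - 2) + (0)
Last nonzero remainder: 2t - 2. Dividing through by 2 gives the monic gcd t - 1.
Cancel t - 1 from numerator and denominator to get the reduced form.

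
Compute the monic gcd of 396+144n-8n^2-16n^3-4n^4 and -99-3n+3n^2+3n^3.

-33-n+n^2+n^3

Repeated division with remainder:
  -4n^4-16n^3-8n^2+144n+396 = (-(4/3)n-4)(3n^3+3n^2-3n-99) + (0)
Last nonzero remainder: 3n^3+3n^2-3n-99. Dividing through by 3 gives the monic gcd n^3+n^2-n-33.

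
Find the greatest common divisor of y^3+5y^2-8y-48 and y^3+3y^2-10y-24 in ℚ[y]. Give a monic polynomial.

y^2+y-12

Apply the Euclidean algorithm:
  y^3+5y^2-8y-48 = (y^3+3y^2-10y-24) + (2y^2+2y-24)
  y^3+3y^2-10y-24 = ((1/2)y+1)(2y^2+2y-24) + (0)
Last nonzero remainder: 2y^2+2y-24. Dividing through by 2 gives the monic gcd y^2+y-12.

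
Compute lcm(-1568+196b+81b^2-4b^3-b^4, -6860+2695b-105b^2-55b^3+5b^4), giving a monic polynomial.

-10976+2940b+371b^2-109b^3-3b^4+b^5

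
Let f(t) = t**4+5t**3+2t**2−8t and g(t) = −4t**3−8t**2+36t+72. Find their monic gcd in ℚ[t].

Repeated division with remainder:
  t**4+5t**3+2t**2−8t = (−(1/4)t−3/4)(−4t**3−8t**2+36t+72) + (5t**2+37t+54)
  −4t**3−8t**2+36t+72 = (−(4/5)t+108/25)(5t**2+37t+54) + (−(2016/25)t−4032/25)
  5t**2+37t+54 = (−(125/2016)t−75/224)(−(2016/25)t−4032/25) + (0)
Last nonzero remainder: −(2016/25)t−4032/25. Dividing through by −2016/25 gives the monic gcd t+2.

t+2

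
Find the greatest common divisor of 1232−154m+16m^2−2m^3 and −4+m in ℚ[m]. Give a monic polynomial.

1

By polynomial division,
  −2m^3+16m^2−154m+1232 = (−2m^2+8m−122)(m−4) + (744)
  m−4 = ((1/744)m−1/186)(744) + (0)
The last nonzero remainder is the constant 744, so the polynomials are coprime and gcd = 1.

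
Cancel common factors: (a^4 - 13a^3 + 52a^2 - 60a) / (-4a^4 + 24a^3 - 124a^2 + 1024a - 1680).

(-a^2 + 5a)/(4a^2 + 8a + 140)

By polynomial division,
  a^4 - 13a^3 + 52a^2 - 60a = (-1/4)(-4a^4 + 24a^3 - 124a^2 + 1024a - 1680) + (-7a^3 + 21a^2 + 196a - 420)
  -4a^4 + 24a^3 - 124a^2 + 1024a - 1680 = ((4/7)a - 12/7)(-7a^3 + 21a^2 + 196a - 420) + (-200a^2 + 1600a - 2400)
  -7a^3 + 21a^2 + 196a - 420 = ((7/200)a + 7/40)(-200a^2 + 1600a - 2400) + (0)
Last nonzero remainder: -200a^2 + 1600a - 2400. Dividing through by -200 gives the monic gcd a^2 - 8a + 12.
Cancel a^2 - 8a + 12 from numerator and denominator to get the reduced form.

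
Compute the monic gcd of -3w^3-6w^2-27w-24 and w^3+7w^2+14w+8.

By polynomial division,
  -3w^3-6w^2-27w-24 = (-3)(w^3+7w^2+14w+8) + (15w^2+15w)
  w^3+7w^2+14w+8 = ((1/15)w+2/5)(15w^2+15w) + (8w+8)
  15w^2+15w = ((15/8)w)(8w+8) + (0)
Last nonzero remainder: 8w+8. Dividing through by 8 gives the monic gcd w+1.

w+1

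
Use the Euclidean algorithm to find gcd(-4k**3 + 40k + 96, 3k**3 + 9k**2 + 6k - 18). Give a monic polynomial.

k**2 + 4k + 6

By polynomial division,
  -4k**3 + 40k + 96 = (-4/3)(3k**3 + 9k**2 + 6k - 18) + (12k**2 + 48k + 72)
  3k**3 + 9k**2 + 6k - 18 = ((1/4)k - 1/4)(12k**2 + 48k + 72) + (0)
Last nonzero remainder: 12k**2 + 48k + 72. Dividing through by 12 gives the monic gcd k**2 + 4k + 6.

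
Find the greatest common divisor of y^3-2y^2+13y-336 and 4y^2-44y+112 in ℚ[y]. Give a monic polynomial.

y-7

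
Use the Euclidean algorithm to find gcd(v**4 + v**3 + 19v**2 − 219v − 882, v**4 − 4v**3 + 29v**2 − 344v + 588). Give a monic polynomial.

v**3 − 2v**2 + 25v − 294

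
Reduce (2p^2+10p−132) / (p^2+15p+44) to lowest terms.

(2p−12)/(p+4)

By polynomial division,
  2p^2+10p−132 = (2)(p^2+15p+44) + (−20p−220)
  p^2+15p+44 = (−(1/20)p−1/5)(−20p−220) + (0)
Last nonzero remainder: −20p−220. Dividing through by −20 gives the monic gcd p+11.
Cancel p+11 from numerator and denominator to get the reduced form.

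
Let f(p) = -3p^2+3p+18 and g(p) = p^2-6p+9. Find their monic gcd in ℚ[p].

Repeated division with remainder:
  -3p^2+3p+18 = (-3)(p^2-6p+9) + (-15p+45)
  p^2-6p+9 = (-(1/15)p+1/5)(-15p+45) + (0)
Last nonzero remainder: -15p+45. Dividing through by -15 gives the monic gcd p-3.

p-3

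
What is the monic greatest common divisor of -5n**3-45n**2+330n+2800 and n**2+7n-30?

Repeated division with remainder:
  -5n**3-45n**2+330n+2800 = (-5n-10)(n**2+7n-30) + (250n+2500)
  n**2+7n-30 = ((1/250)n-3/250)(250n+2500) + (0)
Last nonzero remainder: 250n+2500. Dividing through by 250 gives the monic gcd n+10.

n+10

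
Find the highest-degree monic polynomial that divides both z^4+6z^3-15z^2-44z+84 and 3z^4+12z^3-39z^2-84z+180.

Repeated division with remainder:
  z^4+6z^3-15z^2-44z+84 = (1/3)(3z^4+12z^3-39z^2-84z+180) + (2z^3-2z^2-16z+24)
  3z^4+12z^3-39z^2-84z+180 = ((3/2)z+15/2)(2z^3-2z^2-16z+24) + (0)
Last nonzero remainder: 2z^3-2z^2-16z+24. Dividing through by 2 gives the monic gcd z^3-z^2-8z+12.

z^3-z^2-8z+12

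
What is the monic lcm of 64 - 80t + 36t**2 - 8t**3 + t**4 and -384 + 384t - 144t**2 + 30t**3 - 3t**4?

Euclidean algorithm in ℚ[t]:
  t**4 - 8t**3 + 36t**2 - 80t + 64 = (-1/3)(-3t**4 + 30t**3 - 144t**2 + 384t - 384) + (2t**3 - 12t**2 + 48t - 64)
  -3t**4 + 30t**3 - 144t**2 + 384t - 384 = (-(3/2)t + 6)(2t**3 - 12t**2 + 48t - 64) + (0)
Last nonzero remainder: 2t**3 - 12t**2 + 48t - 64. Dividing through by 2 gives the monic gcd t**3 - 6t**2 + 24t - 32.
Then lcm(f, g) = f·g / gcd(f, g); expanding and making the result monic gives the answer.

-256 + 384t - 224t**2 + 68t**3 - 12t**4 + t**5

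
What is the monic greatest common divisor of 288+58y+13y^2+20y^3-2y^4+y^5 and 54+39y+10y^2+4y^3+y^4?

18+7y+y^2+y^3

Apply the Euclidean algorithm:
  y^5-2y^4+20y^3+13y^2+58y+288 = (y-6)(y^4+4y^3+10y^2+39y+54) + (34y^3+34y^2+238y+612)
  y^4+4y^3+10y^2+39y+54 = ((1/34)y+3/34)(34y^3+34y^2+238y+612) + (0)
Last nonzero remainder: 34y^3+34y^2+238y+612. Dividing through by 34 gives the monic gcd y^3+y^2+7y+18.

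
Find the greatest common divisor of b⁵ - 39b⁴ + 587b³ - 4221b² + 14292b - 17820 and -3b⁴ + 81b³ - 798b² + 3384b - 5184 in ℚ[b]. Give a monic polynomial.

b² - 15b + 54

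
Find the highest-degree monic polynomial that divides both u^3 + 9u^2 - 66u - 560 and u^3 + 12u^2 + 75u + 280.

u + 7

Euclidean algorithm in ℚ[u]:
  u^3 + 9u^2 - 66u - 560 = (u^3 + 12u^2 + 75u + 280) + (-3u^2 - 141u - 840)
  u^3 + 12u^2 + 75u + 280 = (-(1/3)u + 35/3)(-3u^2 - 141u - 840) + (1440u + 10080)
  -3u^2 - 141u - 840 = (-(1/480)u - 1/12)(1440u + 10080) + (0)
Last nonzero remainder: 1440u + 10080. Dividing through by 1440 gives the monic gcd u + 7.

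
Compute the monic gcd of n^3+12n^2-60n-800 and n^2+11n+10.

Repeated division with remainder:
  n^3+12n^2-60n-800 = (n+1)(n^2+11n+10) + (-81n-810)
  n^2+11n+10 = (-(1/81)n-1/81)(-81n-810) + (0)
Last nonzero remainder: -81n-810. Dividing through by -81 gives the monic gcd n+10.

n+10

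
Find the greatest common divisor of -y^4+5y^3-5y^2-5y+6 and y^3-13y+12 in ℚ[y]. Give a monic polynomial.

y^2-4y+3

Apply the Euclidean algorithm:
  -y^4+5y^3-5y^2-5y+6 = (-y+5)(y^3-13y+12) + (-18y^2+72y-54)
  y^3-13y+12 = (-(1/18)y-2/9)(-18y^2+72y-54) + (0)
Last nonzero remainder: -18y^2+72y-54. Dividing through by -18 gives the monic gcd y^2-4y+3.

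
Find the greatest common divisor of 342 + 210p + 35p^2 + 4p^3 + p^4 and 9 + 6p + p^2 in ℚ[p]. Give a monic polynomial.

9 + 6p + p^2

Apply the Euclidean algorithm:
  p^4 + 4p^3 + 35p^2 + 210p + 342 = (p^2 − 2p + 38)(p^2 + 6p + 9) + (0)
The last nonzero remainder p^2 + 6p + 9 is already monic.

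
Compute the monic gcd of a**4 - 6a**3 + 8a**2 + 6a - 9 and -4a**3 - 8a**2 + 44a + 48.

Apply the Euclidean algorithm:
  a**4 - 6a**3 + 8a**2 + 6a - 9 = (-(1/4)a + 2)(-4a**3 - 8a**2 + 44a + 48) + (35a**2 - 70a - 105)
  -4a**3 - 8a**2 + 44a + 48 = (-(4/35)a - 16/35)(35a**2 - 70a - 105) + (0)
Last nonzero remainder: 35a**2 - 70a - 105. Dividing through by 35 gives the monic gcd a**2 - 2a - 3.

a**2 - 2a - 3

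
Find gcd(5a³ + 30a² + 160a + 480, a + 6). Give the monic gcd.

1

Apply the Euclidean algorithm:
  5a³ + 30a² + 160a + 480 = (5a² + 160)(a + 6) + (−480)
  a + 6 = (−(1/480)a − 1/80)(−480) + (0)
The last nonzero remainder is the constant −480, so the polynomials are coprime and gcd = 1.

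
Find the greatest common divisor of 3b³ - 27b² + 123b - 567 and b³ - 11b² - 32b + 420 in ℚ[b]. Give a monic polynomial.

b - 7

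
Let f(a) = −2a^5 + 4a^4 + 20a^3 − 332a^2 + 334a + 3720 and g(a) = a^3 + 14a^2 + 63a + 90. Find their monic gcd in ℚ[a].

a^2 + 8a + 15

Euclidean algorithm in ℚ[a]:
  −2a^5 + 4a^4 + 20a^3 − 332a^2 + 334a + 3720 = (−2a^2 + 32a − 302)(a^3 + 14a^2 + 63a + 90) + (2060a^2 + 16480a + 30900)
  a^3 + 14a^2 + 63a + 90 = ((1/2060)a + 3/1030)(2060a^2 + 16480a + 30900) + (0)
Last nonzero remainder: 2060a^2 + 16480a + 30900. Dividing through by 2060 gives the monic gcd a^2 + 8a + 15.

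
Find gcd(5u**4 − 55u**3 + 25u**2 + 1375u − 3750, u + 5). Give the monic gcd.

u + 5

By polynomial division,
  5u**4 − 55u**3 + 25u**2 + 1375u − 3750 = (5u**3 − 80u**2 + 425u − 750)(u + 5) + (0)
The last nonzero remainder u + 5 is already monic.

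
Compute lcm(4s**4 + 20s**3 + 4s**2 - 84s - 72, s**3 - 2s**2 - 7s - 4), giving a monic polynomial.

s**6 + 2s**5 - 18s**4 - 44s**3 + 41s**2 + 138s + 72

By polynomial division,
  4s**4 + 20s**3 + 4s**2 - 84s - 72 = (4s + 28)(s**3 - 2s**2 - 7s - 4) + (88s**2 + 128s + 40)
  s**3 - 2s**2 - 7s - 4 = ((1/88)s - 19/484)(88s**2 + 128s + 40) + (-(294/121)s - 294/121)
  88s**2 + 128s + 40 = (-(5324/147)s - 2420/147)(-(294/121)s - 294/121) + (0)
Last nonzero remainder: -(294/121)s - 294/121. Dividing through by -294/121 gives the monic gcd s + 1.
Then lcm(f, g) = f·g / gcd(f, g); expanding and making the result monic gives the answer.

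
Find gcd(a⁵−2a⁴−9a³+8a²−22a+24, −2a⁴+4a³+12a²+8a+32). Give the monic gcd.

a³−4a²+2a−8

By polynomial division,
  a⁵−2a⁴−9a³+8a²−22a+24 = (−(1/2)a)(−2a⁴+4a³+12a²+8a+32) + (−3a³+12a²−6a+24)
  −2a⁴+4a³+12a²+8a+32 = ((2/3)a+4/3)(−3a³+12a²−6a+24) + (0)
Last nonzero remainder: −3a³+12a²−6a+24. Dividing through by −3 gives the monic gcd a³−4a²+2a−8.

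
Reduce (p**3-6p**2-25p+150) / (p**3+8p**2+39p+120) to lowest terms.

(p**2-11p+30)/(p**2+3p+24)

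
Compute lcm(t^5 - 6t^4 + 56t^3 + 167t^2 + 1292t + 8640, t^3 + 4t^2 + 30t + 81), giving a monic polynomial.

Euclidean algorithm in ℚ[t]:
  t^5 - 6t^4 + 56t^3 + 167t^2 + 1292t + 8640 = (t^2 - 10t + 66)(t^3 + 4t^2 + 30t + 81) + (122t^2 + 122t + 3294)
  t^3 + 4t^2 + 30t + 81 = ((1/122)t + 3/122)(122t^2 + 122t + 3294) + (0)
Last nonzero remainder: 122t^2 + 122t + 3294. Dividing through by 122 gives the monic gcd t^2 + t + 27.
Then lcm(f, g) = f·g / gcd(f, g); expanding and making the result monic gives the answer.

t^6 - 3t^5 + 38t^4 + 335t^3 + 1793t^2 + 12516t + 25920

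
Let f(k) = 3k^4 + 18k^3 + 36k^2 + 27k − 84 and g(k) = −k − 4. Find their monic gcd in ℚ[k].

Repeated division with remainder:
  3k^4 + 18k^3 + 36k^2 + 27k − 84 = (−3k^3 − 6k^2 − 12k + 21)(−k − 4) + (0)
Last nonzero remainder: −k − 4. Dividing through by −1 gives the monic gcd k + 4.

k + 4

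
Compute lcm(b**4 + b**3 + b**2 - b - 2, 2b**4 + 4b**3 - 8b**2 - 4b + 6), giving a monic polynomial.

b**6 + 3b**5 - 2b**3 - 7b**2 - b + 6

Repeated division with remainder:
  b**4 + b**3 + b**2 - b - 2 = (1/2)(2b**4 + 4b**3 - 8b**2 - 4b + 6) + (-b**3 + 5b**2 + b - 5)
  2b**4 + 4b**3 - 8b**2 - 4b + 6 = (-2b - 14)(-b**3 + 5b**2 + b - 5) + (64b**2 - 64)
  -b**3 + 5b**2 + b - 5 = (-(1/64)b + 5/64)(64b**2 - 64) + (0)
Last nonzero remainder: 64b**2 - 64. Dividing through by 64 gives the monic gcd b**2 - 1.
Then lcm(f, g) = f·g / gcd(f, g); expanding and making the result monic gives the answer.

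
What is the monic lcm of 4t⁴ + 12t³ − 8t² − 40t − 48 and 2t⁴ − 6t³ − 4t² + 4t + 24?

t⁵ − 11t³ − 4t² + 18t + 36

By polynomial division,
  4t⁴ + 12t³ − 8t² − 40t − 48 = (2)(2t⁴ − 6t³ − 4t² + 4t + 24) + (24t³ − 48t − 96)
  2t⁴ − 6t³ − 4t² + 4t + 24 = ((1/12)t − 1/4)(24t³ − 48t − 96) + (0)
Last nonzero remainder: 24t³ − 48t − 96. Dividing through by 24 gives the monic gcd t³ − 2t − 4.
Then lcm(f, g) = f·g / gcd(f, g); expanding and making the result monic gives the answer.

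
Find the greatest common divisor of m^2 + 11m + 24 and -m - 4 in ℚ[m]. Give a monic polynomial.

By polynomial division,
  m^2 + 11m + 24 = (-m - 7)(-m - 4) + (-4)
  -m - 4 = ((1/4)m + 1)(-4) + (0)
The last nonzero remainder is the constant -4, so the polynomials are coprime and gcd = 1.

1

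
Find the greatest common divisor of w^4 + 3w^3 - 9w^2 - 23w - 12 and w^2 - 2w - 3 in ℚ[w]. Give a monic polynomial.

w^2 - 2w - 3

By polynomial division,
  w^4 + 3w^3 - 9w^2 - 23w - 12 = (w^2 + 5w + 4)(w^2 - 2w - 3) + (0)
The last nonzero remainder w^2 - 2w - 3 is already monic.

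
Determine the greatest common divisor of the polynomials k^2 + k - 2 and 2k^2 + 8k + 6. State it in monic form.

By polynomial division,
  k^2 + k - 2 = (1/2)(2k^2 + 8k + 6) + (-3k - 5)
  2k^2 + 8k + 6 = (-(2/3)k - 14/9)(-3k - 5) + (-16/9)
  -3k - 5 = ((27/16)k + 45/16)(-16/9) + (0)
The last nonzero remainder is the constant -16/9, so the polynomials are coprime and gcd = 1.

1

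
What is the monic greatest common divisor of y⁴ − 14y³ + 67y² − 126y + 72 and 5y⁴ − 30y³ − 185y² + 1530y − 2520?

y³ − 13y² + 54y − 72

Repeated division with remainder:
  y⁴ − 14y³ + 67y² − 126y + 72 = (1/5)(5y⁴ − 30y³ − 185y² + 1530y − 2520) + (−8y³ + 104y² − 432y + 576)
  5y⁴ − 30y³ − 185y² + 1530y − 2520 = (−(5/8)y − 35/8)(−8y³ + 104y² − 432y + 576) + (0)
Last nonzero remainder: −8y³ + 104y² − 432y + 576. Dividing through by −8 gives the monic gcd y³ − 13y² + 54y − 72.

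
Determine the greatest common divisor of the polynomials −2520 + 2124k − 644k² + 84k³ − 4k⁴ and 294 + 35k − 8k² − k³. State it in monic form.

−6 + k

Repeated division with remainder:
  −4k⁴ + 84k³ − 644k² + 2124k − 2520 = (4k − 116)(−k³ − 8k² + 35k + 294) + (−1712k² + 5008k + 31584)
  −k³ − 8k² + 35k + 294 = ((1/1712)k + 1169/183184)(−1712k² + 5008k + 31584) + (−(176400/11449)k + 1058400/11449)
  −1712k² + 5008k + 31584 = ((1225043/11025)k + 538103/1575)(−(176400/11449)k + 1058400/11449) + (0)
Last nonzero remainder: −(176400/11449)k + 1058400/11449. Dividing through by −176400/11449 gives the monic gcd k − 6.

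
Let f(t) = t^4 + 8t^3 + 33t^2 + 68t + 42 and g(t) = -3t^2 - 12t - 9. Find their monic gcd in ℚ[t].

By polynomial division,
  t^4 + 8t^3 + 33t^2 + 68t + 42 = (-(1/3)t^2 - (4/3)t - 14/3)(-3t^2 - 12t - 9) + (0)
Last nonzero remainder: -3t^2 - 12t - 9. Dividing through by -3 gives the monic gcd t^2 + 4t + 3.

t^2 + 4t + 3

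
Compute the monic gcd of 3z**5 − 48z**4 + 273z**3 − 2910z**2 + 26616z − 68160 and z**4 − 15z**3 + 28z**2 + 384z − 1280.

Euclidean algorithm in ℚ[z]:
  3z**5 − 48z**4 + 273z**3 − 2910z**2 + 26616z − 68160 = (3z − 3)(z**4 − 15z**3 + 28z**2 + 384z − 1280) + (144z**3 − 3978z**2 + 31608z − 72000)
  z**4 − 15z**3 + 28z**2 + 384z − 1280 = ((1/144)z + 101/1152)(144z**3 − 3978z**2 + 31608z − 72000) + ((10065/64)z**2 − (30195/16)z + 10065/2)
  144z**3 − 3978z**2 + 31608z − 72000 = ((3072/3355)z − 9600/671)((10065/64)z**2 − (30195/16)z + 10065/2) + (0)
Last nonzero remainder: (10065/64)z**2 − (30195/16)z + 10065/2. Dividing through by 10065/64 gives the monic gcd z**2 − 12z + 32.

z**2 − 12z + 32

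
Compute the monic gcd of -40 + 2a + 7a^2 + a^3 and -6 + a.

Euclidean algorithm in ℚ[a]:
  a^3 + 7a^2 + 2a - 40 = (a^2 + 13a + 80)(a - 6) + (440)
  a - 6 = ((1/440)a - 3/220)(440) + (0)
The last nonzero remainder is the constant 440, so the polynomials are coprime and gcd = 1.

1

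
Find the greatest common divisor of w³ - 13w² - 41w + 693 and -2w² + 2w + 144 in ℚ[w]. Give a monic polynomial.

Repeated division with remainder:
  w³ - 13w² - 41w + 693 = (-(1/2)w + 6)(-2w² + 2w + 144) + (19w - 171)
  -2w² + 2w + 144 = (-(2/19)w - 16/19)(19w - 171) + (0)
Last nonzero remainder: 19w - 171. Dividing through by 19 gives the monic gcd w - 9.

w - 9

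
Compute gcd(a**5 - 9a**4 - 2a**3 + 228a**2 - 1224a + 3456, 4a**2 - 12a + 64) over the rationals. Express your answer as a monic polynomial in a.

By polynomial division,
  a**5 - 9a**4 - 2a**3 + 228a**2 - 1224a + 3456 = ((1/4)a**3 - (3/2)a**2 - 9a + 54)(4a**2 - 12a + 64) + (0)
Last nonzero remainder: 4a**2 - 12a + 64. Dividing through by 4 gives the monic gcd a**2 - 3a + 16.

a**2 - 3a + 16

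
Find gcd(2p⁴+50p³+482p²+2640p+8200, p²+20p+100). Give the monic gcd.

p²+20p+100

Apply the Euclidean algorithm:
  2p⁴+50p³+482p²+2640p+8200 = (2p²+10p+82)(p²+20p+100) + (0)
The last nonzero remainder p²+20p+100 is already monic.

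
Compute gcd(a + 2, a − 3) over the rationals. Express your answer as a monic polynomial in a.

1

Euclidean algorithm in ℚ[a]:
  a + 2 = (a − 3) + (5)
  a − 3 = ((1/5)a − 3/5)(5) + (0)
The last nonzero remainder is the constant 5, so the polynomials are coprime and gcd = 1.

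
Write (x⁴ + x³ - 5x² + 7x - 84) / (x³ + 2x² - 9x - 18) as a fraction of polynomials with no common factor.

By polynomial division,
  x⁴ + x³ - 5x² + 7x - 84 = (x - 1)(x³ + 2x² - 9x - 18) + (6x² + 16x - 102)
  x³ + 2x² - 9x - 18 = ((1/6)x - 1/9)(6x² + 16x - 102) + ((88/9)x - 88/3)
  6x² + 16x - 102 = ((27/44)x + 153/44)((88/9)x - 88/3) + (0)
Last nonzero remainder: (88/9)x - 88/3. Dividing through by 88/9 gives the monic gcd x - 3.
Cancel x - 3 from numerator and denominator to get the reduced form.

(x³ + 4x² + 7x + 28)/(x² + 5x + 6)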